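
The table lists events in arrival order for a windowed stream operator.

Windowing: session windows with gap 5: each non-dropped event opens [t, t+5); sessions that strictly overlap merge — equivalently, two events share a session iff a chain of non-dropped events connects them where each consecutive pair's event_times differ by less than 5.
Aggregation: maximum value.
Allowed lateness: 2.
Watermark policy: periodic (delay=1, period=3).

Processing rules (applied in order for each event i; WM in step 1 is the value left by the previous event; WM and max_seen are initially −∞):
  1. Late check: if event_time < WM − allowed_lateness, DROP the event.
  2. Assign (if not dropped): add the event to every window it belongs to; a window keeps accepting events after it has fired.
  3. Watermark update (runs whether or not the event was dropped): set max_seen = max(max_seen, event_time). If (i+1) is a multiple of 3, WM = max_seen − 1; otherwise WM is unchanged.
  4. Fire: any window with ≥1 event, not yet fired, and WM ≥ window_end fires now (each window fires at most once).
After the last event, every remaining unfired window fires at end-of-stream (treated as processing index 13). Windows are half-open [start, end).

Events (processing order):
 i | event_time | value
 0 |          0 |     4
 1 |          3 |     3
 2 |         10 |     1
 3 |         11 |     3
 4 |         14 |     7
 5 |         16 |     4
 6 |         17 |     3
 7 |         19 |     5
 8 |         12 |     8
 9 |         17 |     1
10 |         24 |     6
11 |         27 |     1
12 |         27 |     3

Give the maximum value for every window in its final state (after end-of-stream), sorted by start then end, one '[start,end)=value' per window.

i=0 t=0 v=4: → [0,5); WM=−∞
i=1 t=3 v=3: → [0,8); WM=−∞
i=2 t=10 v=1: → [10,15); WM=9
i=3 t=11 v=3: → [10,16); WM=9
i=4 t=14 v=7: → [10,19); WM=9
i=5 t=16 v=4: → [10,21); WM=15
i=6 t=17 v=3: → [10,22); WM=15
i=7 t=19 v=5: → [10,24); WM=15
i=8 t=12 v=8: DROP (t<15-2); WM=18
i=9 t=17 v=1: → [10,24); WM=18
i=10 t=24 v=6: → [24,29); WM=18
i=11 t=27 v=1: → [24,32); WM=26
i=12 t=27 v=3: → [24,32); WM=26

[0,8)=4 [10,24)=7 [24,32)=6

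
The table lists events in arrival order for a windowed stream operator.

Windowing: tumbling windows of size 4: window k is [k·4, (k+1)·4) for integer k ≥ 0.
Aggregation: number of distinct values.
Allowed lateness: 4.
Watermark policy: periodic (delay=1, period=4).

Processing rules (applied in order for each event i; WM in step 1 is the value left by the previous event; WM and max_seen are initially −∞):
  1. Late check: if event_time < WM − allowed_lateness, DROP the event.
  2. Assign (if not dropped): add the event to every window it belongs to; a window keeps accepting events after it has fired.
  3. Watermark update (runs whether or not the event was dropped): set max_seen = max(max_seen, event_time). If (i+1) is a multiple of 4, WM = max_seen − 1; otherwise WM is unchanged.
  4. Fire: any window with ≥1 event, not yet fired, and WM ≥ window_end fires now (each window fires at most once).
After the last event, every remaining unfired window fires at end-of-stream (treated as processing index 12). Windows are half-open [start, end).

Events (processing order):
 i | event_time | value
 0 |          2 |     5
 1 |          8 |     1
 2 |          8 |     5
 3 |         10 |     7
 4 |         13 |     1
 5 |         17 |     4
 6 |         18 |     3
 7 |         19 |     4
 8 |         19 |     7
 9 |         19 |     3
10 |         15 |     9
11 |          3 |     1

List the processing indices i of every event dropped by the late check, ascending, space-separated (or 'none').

11

i=0 t=2 v=5: → [0,4); WM=−∞
i=1 t=8 v=1: → [8,12); WM=−∞
i=2 t=8 v=5: → [8,12); WM=−∞
i=3 t=10 v=7: → [8,12); WM=9; [0,4) fires=1
i=4 t=13 v=1: → [12,16); WM=9
i=5 t=17 v=4: → [16,20); WM=9
i=6 t=18 v=3: → [16,20); WM=9
i=7 t=19 v=4: → [16,20); WM=18; [8,12) fires=3 [12,16) fires=1
i=8 t=19 v=7: → [16,20); WM=18
i=9 t=19 v=3: → [16,20); WM=18
i=10 t=15 v=9: → [12,16); WM=18
i=11 t=3 v=1: DROP (t<18-4); WM=18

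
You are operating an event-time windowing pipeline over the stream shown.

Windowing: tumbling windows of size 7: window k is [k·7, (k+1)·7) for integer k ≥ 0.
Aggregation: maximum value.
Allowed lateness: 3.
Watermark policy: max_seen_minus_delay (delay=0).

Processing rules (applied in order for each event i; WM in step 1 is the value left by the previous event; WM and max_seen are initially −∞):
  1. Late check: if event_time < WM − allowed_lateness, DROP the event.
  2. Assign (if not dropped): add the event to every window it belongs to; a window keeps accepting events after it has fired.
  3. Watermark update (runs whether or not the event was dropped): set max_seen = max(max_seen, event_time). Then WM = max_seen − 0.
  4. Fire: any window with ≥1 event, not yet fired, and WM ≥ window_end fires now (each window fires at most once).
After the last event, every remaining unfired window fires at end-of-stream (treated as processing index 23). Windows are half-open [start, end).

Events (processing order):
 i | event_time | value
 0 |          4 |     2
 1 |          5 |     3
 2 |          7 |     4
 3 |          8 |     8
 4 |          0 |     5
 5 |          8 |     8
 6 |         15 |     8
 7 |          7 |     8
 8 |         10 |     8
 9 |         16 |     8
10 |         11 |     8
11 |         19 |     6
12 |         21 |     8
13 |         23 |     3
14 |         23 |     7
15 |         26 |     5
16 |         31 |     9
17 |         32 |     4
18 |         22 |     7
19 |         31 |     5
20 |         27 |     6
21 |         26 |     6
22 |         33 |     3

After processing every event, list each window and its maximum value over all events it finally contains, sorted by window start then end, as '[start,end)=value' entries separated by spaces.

[0,7)=3 [7,14)=8 [14,21)=8 [21,28)=8 [28,35)=9

i=0 t=4 v=2: → [0,7); WM=4
i=1 t=5 v=3: → [0,7); WM=5
i=2 t=7 v=4: → [7,14); WM=7; [0,7) fires=3
i=3 t=8 v=8: → [7,14); WM=8
i=4 t=0 v=5: DROP (t<8-3); WM=8
i=5 t=8 v=8: → [7,14); WM=8
i=6 t=15 v=8: → [14,21); WM=15; [7,14) fires=8
i=7 t=7 v=8: DROP (t<15-3); WM=15
i=8 t=10 v=8: DROP (t<15-3); WM=15
i=9 t=16 v=8: → [14,21); WM=16
i=10 t=11 v=8: DROP (t<16-3); WM=16
i=11 t=19 v=6: → [14,21); WM=19
i=12 t=21 v=8: → [21,28); WM=21; [14,21) fires=8
i=13 t=23 v=3: → [21,28); WM=23
i=14 t=23 v=7: → [21,28); WM=23
i=15 t=26 v=5: → [21,28); WM=26
i=16 t=31 v=9: → [28,35); WM=31; [21,28) fires=8
i=17 t=32 v=4: → [28,35); WM=32
i=18 t=22 v=7: DROP (t<32-3); WM=32
i=19 t=31 v=5: → [28,35); WM=32
i=20 t=27 v=6: DROP (t<32-3); WM=32
i=21 t=26 v=6: DROP (t<32-3); WM=32
i=22 t=33 v=3: → [28,35); WM=33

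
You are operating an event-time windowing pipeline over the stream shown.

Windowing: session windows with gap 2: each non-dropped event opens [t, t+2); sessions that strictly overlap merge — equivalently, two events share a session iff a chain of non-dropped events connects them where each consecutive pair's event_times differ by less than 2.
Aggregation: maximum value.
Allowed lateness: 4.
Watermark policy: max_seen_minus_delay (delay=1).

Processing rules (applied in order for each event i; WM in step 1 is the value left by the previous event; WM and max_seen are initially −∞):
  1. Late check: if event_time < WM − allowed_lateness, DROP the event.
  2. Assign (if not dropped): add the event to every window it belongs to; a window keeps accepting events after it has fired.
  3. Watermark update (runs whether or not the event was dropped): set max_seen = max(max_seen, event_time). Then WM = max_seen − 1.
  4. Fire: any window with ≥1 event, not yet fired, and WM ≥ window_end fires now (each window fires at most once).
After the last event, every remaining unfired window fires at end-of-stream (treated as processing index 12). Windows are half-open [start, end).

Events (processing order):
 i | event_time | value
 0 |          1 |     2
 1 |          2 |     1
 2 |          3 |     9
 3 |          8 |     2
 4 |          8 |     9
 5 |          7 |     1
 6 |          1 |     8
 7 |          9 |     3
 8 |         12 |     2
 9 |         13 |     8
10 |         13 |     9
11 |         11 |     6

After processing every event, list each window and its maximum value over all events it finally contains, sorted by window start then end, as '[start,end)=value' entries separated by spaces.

[1,5)=9 [7,11)=9 [11,15)=9

i=0 t=1 v=2: → [1,3); WM=0
i=1 t=2 v=1: → [1,4); WM=1
i=2 t=3 v=9: → [1,5); WM=2
i=3 t=8 v=2: → [8,10); WM=7
i=4 t=8 v=9: → [8,10); WM=7
i=5 t=7 v=1: → [7,10); WM=7
i=6 t=1 v=8: DROP (t<7-4); WM=7
i=7 t=9 v=3: → [7,11); WM=8
i=8 t=12 v=2: → [12,14); WM=11
i=9 t=13 v=8: → [12,15); WM=12
i=10 t=13 v=9: → [12,15); WM=12
i=11 t=11 v=6: → [11,15); WM=12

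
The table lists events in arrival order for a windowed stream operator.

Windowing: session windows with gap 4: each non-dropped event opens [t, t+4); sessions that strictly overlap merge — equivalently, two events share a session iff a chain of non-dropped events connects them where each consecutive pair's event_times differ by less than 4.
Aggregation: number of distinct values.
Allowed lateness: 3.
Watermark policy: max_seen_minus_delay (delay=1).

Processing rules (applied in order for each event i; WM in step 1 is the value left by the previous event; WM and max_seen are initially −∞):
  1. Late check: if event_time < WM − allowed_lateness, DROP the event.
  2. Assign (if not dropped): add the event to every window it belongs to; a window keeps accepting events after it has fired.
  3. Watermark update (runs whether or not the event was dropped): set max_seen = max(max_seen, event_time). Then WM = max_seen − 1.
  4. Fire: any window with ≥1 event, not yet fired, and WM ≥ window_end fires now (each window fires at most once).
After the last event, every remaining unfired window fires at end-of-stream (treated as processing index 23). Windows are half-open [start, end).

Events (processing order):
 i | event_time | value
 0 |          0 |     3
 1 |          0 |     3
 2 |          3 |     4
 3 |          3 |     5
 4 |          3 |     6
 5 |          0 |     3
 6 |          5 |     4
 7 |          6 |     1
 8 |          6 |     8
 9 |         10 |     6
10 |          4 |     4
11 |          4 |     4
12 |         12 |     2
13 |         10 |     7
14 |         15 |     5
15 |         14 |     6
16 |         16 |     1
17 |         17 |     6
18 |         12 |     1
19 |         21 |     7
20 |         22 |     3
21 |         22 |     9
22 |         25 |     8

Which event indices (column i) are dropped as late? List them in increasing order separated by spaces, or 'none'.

10 11 18

i=0 t=0 v=3: → [0,4); WM=-1
i=1 t=0 v=3: → [0,4); WM=-1
i=2 t=3 v=4: → [0,7); WM=2
i=3 t=3 v=5: → [0,7); WM=2
i=4 t=3 v=6: → [0,7); WM=2
i=5 t=0 v=3: → [0,7); WM=2
i=6 t=5 v=4: → [0,9); WM=4
i=7 t=6 v=1: → [0,10); WM=5
i=8 t=6 v=8: → [0,10); WM=5
i=9 t=10 v=6: → [10,14); WM=9
i=10 t=4 v=4: DROP (t<9-3); WM=9
i=11 t=4 v=4: DROP (t<9-3); WM=9
i=12 t=12 v=2: → [10,16); WM=11
i=13 t=10 v=7: → [10,16); WM=11
i=14 t=15 v=5: → [10,19); WM=14
i=15 t=14 v=6: → [10,19); WM=14
i=16 t=16 v=1: → [10,20); WM=15
i=17 t=17 v=6: → [10,21); WM=16
i=18 t=12 v=1: DROP (t<16-3); WM=16
i=19 t=21 v=7: → [21,25); WM=20
i=20 t=22 v=3: → [21,26); WM=21
i=21 t=22 v=9: → [21,26); WM=21
i=22 t=25 v=8: → [21,29); WM=24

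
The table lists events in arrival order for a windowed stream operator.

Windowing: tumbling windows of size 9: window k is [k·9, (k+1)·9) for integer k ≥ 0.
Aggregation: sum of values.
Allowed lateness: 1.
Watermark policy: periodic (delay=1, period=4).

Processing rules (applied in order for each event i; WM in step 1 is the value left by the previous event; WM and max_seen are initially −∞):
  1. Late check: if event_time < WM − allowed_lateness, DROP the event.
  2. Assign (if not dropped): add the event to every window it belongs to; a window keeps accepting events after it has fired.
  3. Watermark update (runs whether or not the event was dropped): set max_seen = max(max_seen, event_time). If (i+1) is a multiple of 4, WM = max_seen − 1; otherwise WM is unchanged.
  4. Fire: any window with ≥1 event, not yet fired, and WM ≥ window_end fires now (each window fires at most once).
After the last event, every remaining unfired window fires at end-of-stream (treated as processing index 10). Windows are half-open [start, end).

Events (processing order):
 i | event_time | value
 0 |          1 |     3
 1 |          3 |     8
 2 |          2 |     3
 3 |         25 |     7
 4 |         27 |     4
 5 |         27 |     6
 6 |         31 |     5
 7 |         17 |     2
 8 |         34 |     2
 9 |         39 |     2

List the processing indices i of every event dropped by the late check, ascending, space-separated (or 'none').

i=0 t=1 v=3: → [0,9); WM=−∞
i=1 t=3 v=8: → [0,9); WM=−∞
i=2 t=2 v=3: → [0,9); WM=−∞
i=3 t=25 v=7: → [18,27); WM=24; [0,9) fires=14
i=4 t=27 v=4: → [27,36); WM=24
i=5 t=27 v=6: → [27,36); WM=24
i=6 t=31 v=5: → [27,36); WM=24
i=7 t=17 v=2: DROP (t<24-1); WM=30; [18,27) fires=7
i=8 t=34 v=2: → [27,36); WM=30
i=9 t=39 v=2: → [36,45); WM=30

7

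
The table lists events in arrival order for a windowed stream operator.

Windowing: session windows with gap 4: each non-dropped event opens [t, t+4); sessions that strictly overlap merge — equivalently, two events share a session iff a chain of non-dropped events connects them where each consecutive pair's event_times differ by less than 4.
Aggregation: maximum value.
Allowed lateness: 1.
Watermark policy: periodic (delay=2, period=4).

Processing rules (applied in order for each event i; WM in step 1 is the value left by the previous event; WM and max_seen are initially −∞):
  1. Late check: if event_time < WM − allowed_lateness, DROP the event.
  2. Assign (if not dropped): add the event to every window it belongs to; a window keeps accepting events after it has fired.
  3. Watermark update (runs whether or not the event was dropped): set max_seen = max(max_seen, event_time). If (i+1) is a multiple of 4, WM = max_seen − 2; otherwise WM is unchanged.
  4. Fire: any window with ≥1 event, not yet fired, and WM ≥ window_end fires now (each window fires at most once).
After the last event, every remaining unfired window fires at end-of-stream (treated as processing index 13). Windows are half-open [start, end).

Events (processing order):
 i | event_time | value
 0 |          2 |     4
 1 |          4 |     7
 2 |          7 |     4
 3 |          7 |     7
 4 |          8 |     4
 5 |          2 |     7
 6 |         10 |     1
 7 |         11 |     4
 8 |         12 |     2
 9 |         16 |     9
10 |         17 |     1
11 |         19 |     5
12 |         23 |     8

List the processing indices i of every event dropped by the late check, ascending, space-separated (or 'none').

i=0 t=2 v=4: → [2,6); WM=−∞
i=1 t=4 v=7: → [2,8); WM=−∞
i=2 t=7 v=4: → [2,11); WM=−∞
i=3 t=7 v=7: → [2,11); WM=5
i=4 t=8 v=4: → [2,12); WM=5
i=5 t=2 v=7: DROP (t<5-1); WM=5
i=6 t=10 v=1: → [2,14); WM=5
i=7 t=11 v=4: → [2,15); WM=9
i=8 t=12 v=2: → [2,16); WM=9
i=9 t=16 v=9: → [16,20); WM=9
i=10 t=17 v=1: → [16,21); WM=9
i=11 t=19 v=5: → [16,23); WM=17
i=12 t=23 v=8: → [23,27); WM=17

5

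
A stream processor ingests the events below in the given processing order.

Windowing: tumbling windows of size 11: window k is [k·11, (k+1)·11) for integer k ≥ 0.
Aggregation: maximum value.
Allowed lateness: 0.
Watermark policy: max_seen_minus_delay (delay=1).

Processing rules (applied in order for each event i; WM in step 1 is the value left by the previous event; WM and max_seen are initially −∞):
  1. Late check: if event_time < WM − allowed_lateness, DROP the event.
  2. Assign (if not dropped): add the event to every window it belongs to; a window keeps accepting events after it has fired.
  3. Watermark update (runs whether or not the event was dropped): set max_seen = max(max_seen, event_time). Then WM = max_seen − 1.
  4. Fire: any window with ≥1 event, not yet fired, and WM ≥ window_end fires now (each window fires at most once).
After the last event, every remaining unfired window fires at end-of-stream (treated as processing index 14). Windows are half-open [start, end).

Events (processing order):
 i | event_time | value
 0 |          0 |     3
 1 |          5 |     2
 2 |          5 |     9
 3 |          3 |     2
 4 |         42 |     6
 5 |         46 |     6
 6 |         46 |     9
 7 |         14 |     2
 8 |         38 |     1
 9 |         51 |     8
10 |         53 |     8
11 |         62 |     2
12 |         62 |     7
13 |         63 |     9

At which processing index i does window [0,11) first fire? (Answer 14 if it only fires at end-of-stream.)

i=0 t=0 v=3: → [0,11); WM=-1
i=1 t=5 v=2: → [0,11); WM=4
i=2 t=5 v=9: → [0,11); WM=4
i=3 t=3 v=2: DROP (t<4-0); WM=4
i=4 t=42 v=6: → [33,44); WM=41; [0,11) fires=9
i=5 t=46 v=6: → [44,55); WM=45; [33,44) fires=6
i=6 t=46 v=9: → [44,55); WM=45
i=7 t=14 v=2: DROP (t<45-0); WM=45
i=8 t=38 v=1: DROP (t<45-0); WM=45
i=9 t=51 v=8: → [44,55); WM=50
i=10 t=53 v=8: → [44,55); WM=52
i=11 t=62 v=2: → [55,66); WM=61; [44,55) fires=9
i=12 t=62 v=7: → [55,66); WM=61
i=13 t=63 v=9: → [55,66); WM=62

4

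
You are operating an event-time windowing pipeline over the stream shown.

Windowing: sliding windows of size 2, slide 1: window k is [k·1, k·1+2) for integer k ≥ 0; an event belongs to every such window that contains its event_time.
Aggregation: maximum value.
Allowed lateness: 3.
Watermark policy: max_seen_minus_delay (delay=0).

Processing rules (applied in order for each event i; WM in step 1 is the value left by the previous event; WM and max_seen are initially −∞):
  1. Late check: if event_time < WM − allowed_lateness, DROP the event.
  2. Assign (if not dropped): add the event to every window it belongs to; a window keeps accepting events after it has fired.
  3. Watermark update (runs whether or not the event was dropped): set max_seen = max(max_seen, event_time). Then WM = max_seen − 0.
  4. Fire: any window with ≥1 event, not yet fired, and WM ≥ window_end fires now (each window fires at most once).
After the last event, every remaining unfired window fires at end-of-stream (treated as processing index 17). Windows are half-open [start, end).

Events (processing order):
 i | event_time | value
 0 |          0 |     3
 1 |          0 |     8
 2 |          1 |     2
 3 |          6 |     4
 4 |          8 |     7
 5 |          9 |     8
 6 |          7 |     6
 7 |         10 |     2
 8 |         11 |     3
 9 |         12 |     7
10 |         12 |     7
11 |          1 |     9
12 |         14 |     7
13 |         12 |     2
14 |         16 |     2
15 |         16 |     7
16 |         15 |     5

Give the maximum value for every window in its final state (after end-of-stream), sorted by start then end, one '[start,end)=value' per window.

i=0 t=0 v=3: → [0,2); WM=0
i=1 t=0 v=8: → [0,2); WM=0
i=2 t=1 v=2: → [1,3),[0,2); WM=1
i=3 t=6 v=4: → [6,8),[5,7); WM=6; [0,2) fires=8 [1,3) fires=2
i=4 t=8 v=7: → [8,10),[7,9); WM=8; [5,7) fires=4 [6,8) fires=4
i=5 t=9 v=8: → [9,11),[8,10); WM=9; [7,9) fires=7
i=6 t=7 v=6: → [7,9),[6,8); WM=9
i=7 t=10 v=2: → [10,12),[9,11); WM=10; [8,10) fires=8
i=8 t=11 v=3: → [11,13),[10,12); WM=11; [9,11) fires=8
i=9 t=12 v=7: → [12,14),[11,13); WM=12; [10,12) fires=3
i=10 t=12 v=7: → [12,14),[11,13); WM=12
i=11 t=1 v=9: DROP (t<12-3); WM=12
i=12 t=14 v=7: → [14,16),[13,15); WM=14; [11,13) fires=7 [12,14) fires=7
i=13 t=12 v=2: → [12,14),[11,13); WM=14
i=14 t=16 v=2: → [16,18),[15,17); WM=16; [13,15) fires=7 [14,16) fires=7
i=15 t=16 v=7: → [16,18),[15,17); WM=16
i=16 t=15 v=5: → [15,17),[14,16); WM=16

[0,2)=8 [1,3)=2 [5,7)=4 [6,8)=6 [7,9)=7 [8,10)=8 [9,11)=8 [10,12)=3 [11,13)=7 [12,14)=7 [13,15)=7 [14,16)=7 [15,17)=7 [16,18)=7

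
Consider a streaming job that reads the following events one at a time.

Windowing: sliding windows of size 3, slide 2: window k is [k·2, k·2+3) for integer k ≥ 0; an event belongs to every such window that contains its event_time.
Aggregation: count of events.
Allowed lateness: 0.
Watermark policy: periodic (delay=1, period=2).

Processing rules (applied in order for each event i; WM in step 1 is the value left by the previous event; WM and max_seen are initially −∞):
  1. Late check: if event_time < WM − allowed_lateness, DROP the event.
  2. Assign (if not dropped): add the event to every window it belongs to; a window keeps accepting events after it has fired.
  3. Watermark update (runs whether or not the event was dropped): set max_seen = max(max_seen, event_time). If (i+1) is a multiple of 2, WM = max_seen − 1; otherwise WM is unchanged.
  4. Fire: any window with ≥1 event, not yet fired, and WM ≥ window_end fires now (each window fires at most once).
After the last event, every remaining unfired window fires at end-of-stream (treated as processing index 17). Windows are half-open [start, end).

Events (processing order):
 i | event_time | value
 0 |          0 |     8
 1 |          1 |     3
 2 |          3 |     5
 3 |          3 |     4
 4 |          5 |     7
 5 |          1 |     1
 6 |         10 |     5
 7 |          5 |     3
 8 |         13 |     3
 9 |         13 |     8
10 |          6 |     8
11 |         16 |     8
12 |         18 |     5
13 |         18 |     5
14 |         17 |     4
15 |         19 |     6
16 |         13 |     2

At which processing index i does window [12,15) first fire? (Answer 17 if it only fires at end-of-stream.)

i=0 t=0 v=8: → [0,3); WM=−∞
i=1 t=1 v=3: → [0,3); WM=0
i=2 t=3 v=5: → [2,5); WM=0
i=3 t=3 v=4: → [2,5); WM=2
i=4 t=5 v=7: → [4,7); WM=2
i=5 t=1 v=1: DROP (t<2-0); WM=4; [0,3) fires=2
i=6 t=10 v=5: → [10,13),[8,11); WM=4
i=7 t=5 v=3: → [4,7); WM=9; [2,5) fires=2 [4,7) fires=2
i=8 t=13 v=3: → [12,15); WM=9
i=9 t=13 v=8: → [12,15); WM=12; [8,11) fires=1
i=10 t=6 v=8: DROP (t<12-0); WM=12
i=11 t=16 v=8: → [16,19),[14,17); WM=15; [10,13) fires=1 [12,15) fires=2
i=12 t=18 v=5: → [18,21),[16,19); WM=15
i=13 t=18 v=5: → [18,21),[16,19); WM=17; [14,17) fires=1
i=14 t=17 v=4: → [16,19); WM=17
i=15 t=19 v=6: → [18,21); WM=18
i=16 t=13 v=2: DROP (t<18-0); WM=18

11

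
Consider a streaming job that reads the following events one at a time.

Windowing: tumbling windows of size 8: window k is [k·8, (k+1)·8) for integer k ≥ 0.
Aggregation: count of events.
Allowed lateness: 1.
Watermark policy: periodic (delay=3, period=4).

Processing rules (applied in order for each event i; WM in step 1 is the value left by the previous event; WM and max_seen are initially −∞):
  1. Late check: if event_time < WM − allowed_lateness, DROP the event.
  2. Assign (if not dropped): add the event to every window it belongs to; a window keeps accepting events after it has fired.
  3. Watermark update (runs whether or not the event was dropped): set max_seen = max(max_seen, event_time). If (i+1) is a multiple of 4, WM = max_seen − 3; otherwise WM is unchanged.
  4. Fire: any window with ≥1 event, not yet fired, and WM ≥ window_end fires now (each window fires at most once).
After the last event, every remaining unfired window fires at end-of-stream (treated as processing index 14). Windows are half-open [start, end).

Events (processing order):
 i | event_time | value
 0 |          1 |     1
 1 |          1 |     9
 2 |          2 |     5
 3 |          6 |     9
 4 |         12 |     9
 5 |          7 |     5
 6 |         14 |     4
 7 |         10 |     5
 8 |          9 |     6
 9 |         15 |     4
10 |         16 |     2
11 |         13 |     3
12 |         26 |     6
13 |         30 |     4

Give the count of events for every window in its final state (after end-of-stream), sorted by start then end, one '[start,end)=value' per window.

[0,8)=5 [8,16)=5 [16,24)=1 [24,32)=2

i=0 t=1 v=1: → [0,8); WM=−∞
i=1 t=1 v=9: → [0,8); WM=−∞
i=2 t=2 v=5: → [0,8); WM=−∞
i=3 t=6 v=9: → [0,8); WM=3
i=4 t=12 v=9: → [8,16); WM=3
i=5 t=7 v=5: → [0,8); WM=3
i=6 t=14 v=4: → [8,16); WM=3
i=7 t=10 v=5: → [8,16); WM=11; [0,8) fires=5
i=8 t=9 v=6: DROP (t<11-1); WM=11
i=9 t=15 v=4: → [8,16); WM=11
i=10 t=16 v=2: → [16,24); WM=11
i=11 t=13 v=3: → [8,16); WM=13
i=12 t=26 v=6: → [24,32); WM=13
i=13 t=30 v=4: → [24,32); WM=13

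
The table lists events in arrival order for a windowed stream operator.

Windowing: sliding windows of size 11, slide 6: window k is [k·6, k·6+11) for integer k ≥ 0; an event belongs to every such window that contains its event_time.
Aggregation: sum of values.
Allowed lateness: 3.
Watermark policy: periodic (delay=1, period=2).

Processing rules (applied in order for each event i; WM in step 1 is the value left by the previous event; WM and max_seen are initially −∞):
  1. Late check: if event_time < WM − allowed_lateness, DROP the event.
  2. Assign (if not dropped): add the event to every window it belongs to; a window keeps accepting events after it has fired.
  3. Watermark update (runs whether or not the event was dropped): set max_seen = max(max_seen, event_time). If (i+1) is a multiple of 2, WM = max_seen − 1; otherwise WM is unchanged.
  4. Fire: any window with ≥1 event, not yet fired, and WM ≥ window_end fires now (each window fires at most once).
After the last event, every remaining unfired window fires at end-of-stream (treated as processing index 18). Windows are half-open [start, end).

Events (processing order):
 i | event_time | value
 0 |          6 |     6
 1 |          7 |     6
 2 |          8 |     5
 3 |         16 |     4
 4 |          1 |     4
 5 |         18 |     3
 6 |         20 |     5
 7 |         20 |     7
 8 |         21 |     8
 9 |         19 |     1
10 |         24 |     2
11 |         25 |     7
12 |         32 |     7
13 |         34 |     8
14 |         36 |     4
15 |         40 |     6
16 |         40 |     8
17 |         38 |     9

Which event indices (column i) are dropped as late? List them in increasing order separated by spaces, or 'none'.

i=0 t=6 v=6: → [6,17),[0,11); WM=−∞
i=1 t=7 v=6: → [6,17),[0,11); WM=6
i=2 t=8 v=5: → [6,17),[0,11); WM=6
i=3 t=16 v=4: → [12,23),[6,17); WM=15; [0,11) fires=17
i=4 t=1 v=4: DROP (t<15-3); WM=15
i=5 t=18 v=3: → [18,29),[12,23); WM=17; [6,17) fires=21
i=6 t=20 v=5: → [18,29),[12,23); WM=17
i=7 t=20 v=7: → [18,29),[12,23); WM=19
i=8 t=21 v=8: → [18,29),[12,23); WM=19
i=9 t=19 v=1: → [18,29),[12,23); WM=20
i=10 t=24 v=2: → [24,35),[18,29); WM=20
i=11 t=25 v=7: → [24,35),[18,29); WM=24; [12,23) fires=28
i=12 t=32 v=7: → [30,41),[24,35); WM=24
i=13 t=34 v=8: → [30,41),[24,35); WM=33; [18,29) fires=33
i=14 t=36 v=4: → [36,47),[30,41); WM=33
i=15 t=40 v=6: → [36,47),[30,41); WM=39; [24,35) fires=24
i=16 t=40 v=8: → [36,47),[30,41); WM=39
i=17 t=38 v=9: → [36,47),[30,41); WM=39

4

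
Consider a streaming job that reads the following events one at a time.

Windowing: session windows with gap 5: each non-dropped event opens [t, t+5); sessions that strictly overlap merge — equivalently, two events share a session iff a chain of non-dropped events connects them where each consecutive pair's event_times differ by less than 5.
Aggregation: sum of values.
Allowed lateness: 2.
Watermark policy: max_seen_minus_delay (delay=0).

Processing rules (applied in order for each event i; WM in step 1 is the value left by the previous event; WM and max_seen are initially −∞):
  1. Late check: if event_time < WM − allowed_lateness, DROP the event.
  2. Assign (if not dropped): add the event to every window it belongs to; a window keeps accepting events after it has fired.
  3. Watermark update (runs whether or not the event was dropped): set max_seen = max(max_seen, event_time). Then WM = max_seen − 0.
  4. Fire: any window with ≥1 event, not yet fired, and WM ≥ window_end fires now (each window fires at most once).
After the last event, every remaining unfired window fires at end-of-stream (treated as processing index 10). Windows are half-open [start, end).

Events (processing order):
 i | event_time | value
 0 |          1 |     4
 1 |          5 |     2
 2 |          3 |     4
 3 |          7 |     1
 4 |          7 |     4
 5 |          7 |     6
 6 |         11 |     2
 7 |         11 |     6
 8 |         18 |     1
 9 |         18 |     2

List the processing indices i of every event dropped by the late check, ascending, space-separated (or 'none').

none

i=0 t=1 v=4: → [1,6); WM=1
i=1 t=5 v=2: → [1,10); WM=5
i=2 t=3 v=4: → [1,10); WM=5
i=3 t=7 v=1: → [1,12); WM=7
i=4 t=7 v=4: → [1,12); WM=7
i=5 t=7 v=6: → [1,12); WM=7
i=6 t=11 v=2: → [1,16); WM=11
i=7 t=11 v=6: → [1,16); WM=11
i=8 t=18 v=1: → [18,23); WM=18
i=9 t=18 v=2: → [18,23); WM=18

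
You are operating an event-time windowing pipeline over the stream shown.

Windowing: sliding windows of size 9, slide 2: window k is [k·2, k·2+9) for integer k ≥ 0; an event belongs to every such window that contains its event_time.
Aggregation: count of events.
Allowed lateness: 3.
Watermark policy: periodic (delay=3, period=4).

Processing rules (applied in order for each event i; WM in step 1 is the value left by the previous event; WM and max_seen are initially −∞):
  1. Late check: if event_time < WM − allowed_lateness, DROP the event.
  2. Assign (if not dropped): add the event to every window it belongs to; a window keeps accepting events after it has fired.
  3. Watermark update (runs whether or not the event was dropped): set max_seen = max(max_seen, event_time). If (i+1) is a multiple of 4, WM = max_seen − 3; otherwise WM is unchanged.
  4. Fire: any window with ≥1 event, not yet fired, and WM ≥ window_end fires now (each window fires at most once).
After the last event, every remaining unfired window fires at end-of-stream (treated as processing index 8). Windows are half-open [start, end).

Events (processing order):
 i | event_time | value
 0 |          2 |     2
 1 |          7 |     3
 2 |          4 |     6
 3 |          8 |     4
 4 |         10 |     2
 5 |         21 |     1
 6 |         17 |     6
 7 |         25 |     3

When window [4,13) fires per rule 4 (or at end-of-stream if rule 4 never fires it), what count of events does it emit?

i=0 t=2 v=2: → [2,11),[0,9); WM=−∞
i=1 t=7 v=3: → [6,15),[4,13),[2,11),[0,9); WM=−∞
i=2 t=4 v=6: → [4,13),[2,11),[0,9); WM=−∞
i=3 t=8 v=4: → [8,17),[6,15),[4,13),[2,11),[0,9); WM=5
i=4 t=10 v=2: → [10,19),[8,17),[6,15),[4,13),[2,11); WM=5
i=5 t=21 v=1: → [20,29),[18,27),[16,25),[14,23); WM=5
i=6 t=17 v=6: → [16,25),[14,23),[12,21),[10,19); WM=5
i=7 t=25 v=3: → [24,33),[22,31),[20,29),[18,27); WM=22; [0,9) fires=4 [2,11) fires=5 [4,13) fires=4 [6,15) fires=3 [8,17) fires=2 [10,19) fires=2 [12,21) fires=1

4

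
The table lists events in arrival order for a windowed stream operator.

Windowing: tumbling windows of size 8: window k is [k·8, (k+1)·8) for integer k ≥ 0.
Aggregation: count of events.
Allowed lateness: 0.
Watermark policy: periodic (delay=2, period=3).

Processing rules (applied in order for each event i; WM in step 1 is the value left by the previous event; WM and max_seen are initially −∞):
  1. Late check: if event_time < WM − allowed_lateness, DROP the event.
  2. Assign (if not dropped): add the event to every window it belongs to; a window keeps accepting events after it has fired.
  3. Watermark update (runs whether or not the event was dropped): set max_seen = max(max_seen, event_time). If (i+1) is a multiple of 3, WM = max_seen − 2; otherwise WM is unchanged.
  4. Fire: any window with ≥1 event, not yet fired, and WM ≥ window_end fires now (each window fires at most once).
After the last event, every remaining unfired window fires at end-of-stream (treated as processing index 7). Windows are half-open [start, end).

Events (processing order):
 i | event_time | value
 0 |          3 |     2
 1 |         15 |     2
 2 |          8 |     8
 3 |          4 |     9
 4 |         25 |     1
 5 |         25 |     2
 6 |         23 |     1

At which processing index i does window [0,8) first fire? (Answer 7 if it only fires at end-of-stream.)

i=0 t=3 v=2: → [0,8); WM=−∞
i=1 t=15 v=2: → [8,16); WM=−∞
i=2 t=8 v=8: → [8,16); WM=13; [0,8) fires=1
i=3 t=4 v=9: DROP (t<13-0); WM=13
i=4 t=25 v=1: → [24,32); WM=13
i=5 t=25 v=2: → [24,32); WM=23; [8,16) fires=2
i=6 t=23 v=1: → [16,24); WM=23

2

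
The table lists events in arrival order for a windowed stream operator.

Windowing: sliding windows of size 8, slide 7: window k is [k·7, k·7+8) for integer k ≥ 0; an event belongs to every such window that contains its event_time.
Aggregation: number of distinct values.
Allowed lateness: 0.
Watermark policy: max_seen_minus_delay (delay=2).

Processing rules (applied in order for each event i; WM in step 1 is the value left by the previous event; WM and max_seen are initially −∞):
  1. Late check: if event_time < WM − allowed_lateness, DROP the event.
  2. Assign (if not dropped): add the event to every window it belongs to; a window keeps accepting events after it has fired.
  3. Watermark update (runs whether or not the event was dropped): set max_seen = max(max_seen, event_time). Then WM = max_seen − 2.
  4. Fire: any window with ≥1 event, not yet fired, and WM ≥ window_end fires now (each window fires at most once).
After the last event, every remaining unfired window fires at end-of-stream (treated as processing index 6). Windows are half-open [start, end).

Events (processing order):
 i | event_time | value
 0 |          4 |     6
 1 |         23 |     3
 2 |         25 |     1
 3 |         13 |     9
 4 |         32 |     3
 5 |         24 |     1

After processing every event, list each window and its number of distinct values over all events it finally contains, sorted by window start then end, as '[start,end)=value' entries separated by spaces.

i=0 t=4 v=6: → [0,8); WM=2
i=1 t=23 v=3: → [21,29); WM=21; [0,8) fires=1
i=2 t=25 v=1: → [21,29); WM=23
i=3 t=13 v=9: DROP (t<23-0); WM=23
i=4 t=32 v=3: → [28,36); WM=30; [21,29) fires=2
i=5 t=24 v=1: DROP (t<30-0); WM=30

[0,8)=1 [21,29)=2 [28,36)=1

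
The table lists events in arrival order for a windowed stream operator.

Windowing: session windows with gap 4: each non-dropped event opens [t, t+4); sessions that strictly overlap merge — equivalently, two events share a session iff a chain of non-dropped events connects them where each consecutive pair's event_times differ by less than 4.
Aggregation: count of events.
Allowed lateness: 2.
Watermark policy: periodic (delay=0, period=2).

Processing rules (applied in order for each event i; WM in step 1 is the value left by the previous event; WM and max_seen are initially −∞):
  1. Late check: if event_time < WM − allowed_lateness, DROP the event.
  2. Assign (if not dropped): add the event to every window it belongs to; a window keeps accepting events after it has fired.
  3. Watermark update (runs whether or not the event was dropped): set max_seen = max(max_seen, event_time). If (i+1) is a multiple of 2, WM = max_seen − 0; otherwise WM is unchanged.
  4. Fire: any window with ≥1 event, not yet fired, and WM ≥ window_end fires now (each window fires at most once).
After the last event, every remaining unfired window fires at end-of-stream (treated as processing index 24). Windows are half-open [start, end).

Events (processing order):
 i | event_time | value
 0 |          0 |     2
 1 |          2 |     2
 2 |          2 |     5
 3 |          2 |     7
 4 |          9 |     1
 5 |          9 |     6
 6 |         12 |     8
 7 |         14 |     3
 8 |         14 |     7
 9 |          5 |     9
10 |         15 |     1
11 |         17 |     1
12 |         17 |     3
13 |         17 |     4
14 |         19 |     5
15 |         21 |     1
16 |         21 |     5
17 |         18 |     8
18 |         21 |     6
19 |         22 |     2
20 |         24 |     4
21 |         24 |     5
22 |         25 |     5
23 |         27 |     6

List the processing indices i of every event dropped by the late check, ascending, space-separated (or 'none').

i=0 t=0 v=2: → [0,4); WM=−∞
i=1 t=2 v=2: → [0,6); WM=2
i=2 t=2 v=5: → [0,6); WM=2
i=3 t=2 v=7: → [0,6); WM=2
i=4 t=9 v=1: → [9,13); WM=2
i=5 t=9 v=6: → [9,13); WM=9
i=6 t=12 v=8: → [9,16); WM=9
i=7 t=14 v=3: → [9,18); WM=14
i=8 t=14 v=7: → [9,18); WM=14
i=9 t=5 v=9: DROP (t<14-2); WM=14
i=10 t=15 v=1: → [9,19); WM=14
i=11 t=17 v=1: → [9,21); WM=17
i=12 t=17 v=3: → [9,21); WM=17
i=13 t=17 v=4: → [9,21); WM=17
i=14 t=19 v=5: → [9,23); WM=17
i=15 t=21 v=1: → [9,25); WM=21
i=16 t=21 v=5: → [9,25); WM=21
i=17 t=18 v=8: DROP (t<21-2); WM=21
i=18 t=21 v=6: → [9,25); WM=21
i=19 t=22 v=2: → [9,26); WM=22
i=20 t=24 v=4: → [9,28); WM=22
i=21 t=24 v=5: → [9,28); WM=24
i=22 t=25 v=5: → [9,29); WM=24
i=23 t=27 v=6: → [9,31); WM=27

9 17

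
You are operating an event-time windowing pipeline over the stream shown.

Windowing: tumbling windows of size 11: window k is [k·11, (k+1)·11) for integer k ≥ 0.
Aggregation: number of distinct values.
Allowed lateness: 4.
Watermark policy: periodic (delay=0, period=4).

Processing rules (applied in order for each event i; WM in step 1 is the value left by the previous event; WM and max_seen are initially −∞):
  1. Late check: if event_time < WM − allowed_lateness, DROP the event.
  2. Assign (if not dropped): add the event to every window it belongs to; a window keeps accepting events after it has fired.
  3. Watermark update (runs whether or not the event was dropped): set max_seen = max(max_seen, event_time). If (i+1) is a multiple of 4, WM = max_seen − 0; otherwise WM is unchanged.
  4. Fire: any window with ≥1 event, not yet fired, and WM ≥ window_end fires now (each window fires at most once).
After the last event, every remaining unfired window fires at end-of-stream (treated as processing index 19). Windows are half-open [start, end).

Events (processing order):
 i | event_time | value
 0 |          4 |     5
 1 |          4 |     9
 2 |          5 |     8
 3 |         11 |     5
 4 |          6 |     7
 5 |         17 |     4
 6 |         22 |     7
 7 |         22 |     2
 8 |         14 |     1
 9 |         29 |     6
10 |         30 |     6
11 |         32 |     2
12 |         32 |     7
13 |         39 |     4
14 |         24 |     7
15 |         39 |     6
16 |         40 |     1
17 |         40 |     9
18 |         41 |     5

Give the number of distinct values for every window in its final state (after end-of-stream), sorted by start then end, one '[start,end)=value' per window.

[0,11)=3 [11,22)=2 [22,33)=3 [33,44)=5

i=0 t=4 v=5: → [0,11); WM=−∞
i=1 t=4 v=9: → [0,11); WM=−∞
i=2 t=5 v=8: → [0,11); WM=−∞
i=3 t=11 v=5: → [11,22); WM=11; [0,11) fires=3
i=4 t=6 v=7: DROP (t<11-4); WM=11
i=5 t=17 v=4: → [11,22); WM=11
i=6 t=22 v=7: → [22,33); WM=11
i=7 t=22 v=2: → [22,33); WM=22; [11,22) fires=2
i=8 t=14 v=1: DROP (t<22-4); WM=22
i=9 t=29 v=6: → [22,33); WM=22
i=10 t=30 v=6: → [22,33); WM=22
i=11 t=32 v=2: → [22,33); WM=32
i=12 t=32 v=7: → [22,33); WM=32
i=13 t=39 v=4: → [33,44); WM=32
i=14 t=24 v=7: DROP (t<32-4); WM=32
i=15 t=39 v=6: → [33,44); WM=39; [22,33) fires=3
i=16 t=40 v=1: → [33,44); WM=39
i=17 t=40 v=9: → [33,44); WM=39
i=18 t=41 v=5: → [33,44); WM=39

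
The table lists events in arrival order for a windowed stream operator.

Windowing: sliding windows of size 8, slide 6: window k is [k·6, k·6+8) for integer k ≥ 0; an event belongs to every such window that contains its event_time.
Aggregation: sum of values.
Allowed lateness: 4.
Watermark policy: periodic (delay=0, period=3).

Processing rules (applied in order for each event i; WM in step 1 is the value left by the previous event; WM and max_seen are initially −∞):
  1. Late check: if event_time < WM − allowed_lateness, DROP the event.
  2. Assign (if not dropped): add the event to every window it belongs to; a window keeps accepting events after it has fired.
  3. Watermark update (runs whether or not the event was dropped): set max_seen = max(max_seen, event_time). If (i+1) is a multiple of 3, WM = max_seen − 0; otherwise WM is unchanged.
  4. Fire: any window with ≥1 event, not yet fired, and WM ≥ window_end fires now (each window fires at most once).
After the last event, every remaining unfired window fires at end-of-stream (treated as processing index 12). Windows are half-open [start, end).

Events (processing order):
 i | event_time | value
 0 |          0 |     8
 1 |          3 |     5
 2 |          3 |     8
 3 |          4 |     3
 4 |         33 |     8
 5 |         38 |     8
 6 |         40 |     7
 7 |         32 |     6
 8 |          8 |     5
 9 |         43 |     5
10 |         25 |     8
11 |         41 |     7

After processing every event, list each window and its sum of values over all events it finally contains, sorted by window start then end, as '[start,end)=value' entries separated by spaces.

i=0 t=0 v=8: → [0,8); WM=−∞
i=1 t=3 v=5: → [0,8); WM=−∞
i=2 t=3 v=8: → [0,8); WM=3
i=3 t=4 v=3: → [0,8); WM=3
i=4 t=33 v=8: → [30,38); WM=3
i=5 t=38 v=8: → [36,44); WM=38; [0,8) fires=24 [30,38) fires=8
i=6 t=40 v=7: → [36,44); WM=38
i=7 t=32 v=6: DROP (t<38-4); WM=38
i=8 t=8 v=5: DROP (t<38-4); WM=40
i=9 t=43 v=5: → [42,50),[36,44); WM=40
i=10 t=25 v=8: DROP (t<40-4); WM=40
i=11 t=41 v=7: → [36,44); WM=43

[0,8)=24 [30,38)=8 [36,44)=27 [42,50)=5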